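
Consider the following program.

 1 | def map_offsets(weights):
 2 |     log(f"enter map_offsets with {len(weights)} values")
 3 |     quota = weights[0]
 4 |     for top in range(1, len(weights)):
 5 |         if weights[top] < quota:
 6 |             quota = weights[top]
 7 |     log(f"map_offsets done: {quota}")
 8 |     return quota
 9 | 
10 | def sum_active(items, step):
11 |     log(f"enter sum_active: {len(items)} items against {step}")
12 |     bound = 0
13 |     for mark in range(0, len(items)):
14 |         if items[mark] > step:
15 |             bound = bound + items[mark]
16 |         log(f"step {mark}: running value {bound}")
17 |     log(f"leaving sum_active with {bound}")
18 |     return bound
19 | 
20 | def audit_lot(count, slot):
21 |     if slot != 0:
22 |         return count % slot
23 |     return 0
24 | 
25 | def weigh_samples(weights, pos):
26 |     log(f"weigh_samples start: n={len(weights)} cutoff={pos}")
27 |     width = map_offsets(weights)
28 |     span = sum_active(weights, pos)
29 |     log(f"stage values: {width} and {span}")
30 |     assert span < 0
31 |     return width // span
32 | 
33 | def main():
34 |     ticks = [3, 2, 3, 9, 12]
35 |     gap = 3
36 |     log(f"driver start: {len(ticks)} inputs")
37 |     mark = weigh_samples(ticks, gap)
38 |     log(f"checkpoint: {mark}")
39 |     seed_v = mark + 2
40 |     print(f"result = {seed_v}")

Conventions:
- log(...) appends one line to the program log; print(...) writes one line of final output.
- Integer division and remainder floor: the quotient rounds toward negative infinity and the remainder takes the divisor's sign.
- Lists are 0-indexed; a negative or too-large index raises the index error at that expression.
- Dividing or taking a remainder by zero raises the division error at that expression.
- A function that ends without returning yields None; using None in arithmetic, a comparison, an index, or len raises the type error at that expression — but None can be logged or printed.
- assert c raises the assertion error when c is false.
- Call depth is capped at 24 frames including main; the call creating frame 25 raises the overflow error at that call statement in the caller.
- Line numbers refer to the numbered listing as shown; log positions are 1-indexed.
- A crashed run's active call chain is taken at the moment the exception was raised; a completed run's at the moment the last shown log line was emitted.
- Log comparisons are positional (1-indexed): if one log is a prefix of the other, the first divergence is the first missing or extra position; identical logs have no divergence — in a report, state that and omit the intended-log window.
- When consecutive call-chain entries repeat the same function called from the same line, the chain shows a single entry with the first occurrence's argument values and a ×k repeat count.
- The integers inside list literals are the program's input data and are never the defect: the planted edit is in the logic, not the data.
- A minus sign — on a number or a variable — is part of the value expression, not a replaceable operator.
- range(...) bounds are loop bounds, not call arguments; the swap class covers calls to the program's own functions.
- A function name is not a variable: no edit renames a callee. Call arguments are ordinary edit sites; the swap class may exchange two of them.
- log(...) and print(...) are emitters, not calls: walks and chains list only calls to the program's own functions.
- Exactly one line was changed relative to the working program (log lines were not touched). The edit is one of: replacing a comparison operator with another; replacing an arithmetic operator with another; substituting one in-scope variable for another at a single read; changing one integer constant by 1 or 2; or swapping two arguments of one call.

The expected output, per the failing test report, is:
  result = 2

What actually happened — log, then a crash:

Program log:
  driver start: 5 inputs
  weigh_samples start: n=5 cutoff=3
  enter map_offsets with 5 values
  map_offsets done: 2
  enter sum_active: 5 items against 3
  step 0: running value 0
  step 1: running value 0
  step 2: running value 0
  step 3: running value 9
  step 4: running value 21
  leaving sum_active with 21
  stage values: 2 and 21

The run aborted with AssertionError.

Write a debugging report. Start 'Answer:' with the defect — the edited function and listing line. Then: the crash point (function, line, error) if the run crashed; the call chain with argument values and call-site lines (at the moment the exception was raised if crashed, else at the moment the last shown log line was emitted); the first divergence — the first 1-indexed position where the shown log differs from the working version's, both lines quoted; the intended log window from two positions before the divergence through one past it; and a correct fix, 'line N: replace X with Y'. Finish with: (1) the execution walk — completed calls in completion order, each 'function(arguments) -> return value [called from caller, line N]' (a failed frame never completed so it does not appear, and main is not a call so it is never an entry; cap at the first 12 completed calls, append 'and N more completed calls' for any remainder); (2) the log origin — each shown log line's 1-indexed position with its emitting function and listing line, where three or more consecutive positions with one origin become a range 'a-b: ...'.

Answer: the defect is in weigh_samples at line 30.
Core observation: A complete run would log 'checkpoint: 0' next, but this one stopped at 12 lines.
Crash: weigh_samples, line 30, AssertionError.
Call chain: main -> weigh_samples([3, 2, 3, 9, 12], 3) (called at line 37).
First divergence: position 13 (shown log ended at 12 lines; the working version continues: 'checkpoint: 0').
Intended log window:
  11: leaving sum_active with 21
  12: stage values: 2 and 21
  13: checkpoint: 0
Execution walk:
  map_offsets([3, 2, 3, 9, 12]) -> 2  [called from weigh_samples, line 27]
  sum_active([3, 2, 3, 9, 12], 3) -> 21  [called from weigh_samples, line 28]
Log origin:
  1: logged in main at line 36
  2: logged in weigh_samples at line 26
  3: logged in map_offsets at line 2
  4: logged in map_offsets at line 7
  5: logged in sum_active at line 11
  6-10: logged in sum_active at line 16
  11: logged in sum_active at line 17
  12: logged in weigh_samples at line 29
A correct fix: line 30: replace `<` with `>`.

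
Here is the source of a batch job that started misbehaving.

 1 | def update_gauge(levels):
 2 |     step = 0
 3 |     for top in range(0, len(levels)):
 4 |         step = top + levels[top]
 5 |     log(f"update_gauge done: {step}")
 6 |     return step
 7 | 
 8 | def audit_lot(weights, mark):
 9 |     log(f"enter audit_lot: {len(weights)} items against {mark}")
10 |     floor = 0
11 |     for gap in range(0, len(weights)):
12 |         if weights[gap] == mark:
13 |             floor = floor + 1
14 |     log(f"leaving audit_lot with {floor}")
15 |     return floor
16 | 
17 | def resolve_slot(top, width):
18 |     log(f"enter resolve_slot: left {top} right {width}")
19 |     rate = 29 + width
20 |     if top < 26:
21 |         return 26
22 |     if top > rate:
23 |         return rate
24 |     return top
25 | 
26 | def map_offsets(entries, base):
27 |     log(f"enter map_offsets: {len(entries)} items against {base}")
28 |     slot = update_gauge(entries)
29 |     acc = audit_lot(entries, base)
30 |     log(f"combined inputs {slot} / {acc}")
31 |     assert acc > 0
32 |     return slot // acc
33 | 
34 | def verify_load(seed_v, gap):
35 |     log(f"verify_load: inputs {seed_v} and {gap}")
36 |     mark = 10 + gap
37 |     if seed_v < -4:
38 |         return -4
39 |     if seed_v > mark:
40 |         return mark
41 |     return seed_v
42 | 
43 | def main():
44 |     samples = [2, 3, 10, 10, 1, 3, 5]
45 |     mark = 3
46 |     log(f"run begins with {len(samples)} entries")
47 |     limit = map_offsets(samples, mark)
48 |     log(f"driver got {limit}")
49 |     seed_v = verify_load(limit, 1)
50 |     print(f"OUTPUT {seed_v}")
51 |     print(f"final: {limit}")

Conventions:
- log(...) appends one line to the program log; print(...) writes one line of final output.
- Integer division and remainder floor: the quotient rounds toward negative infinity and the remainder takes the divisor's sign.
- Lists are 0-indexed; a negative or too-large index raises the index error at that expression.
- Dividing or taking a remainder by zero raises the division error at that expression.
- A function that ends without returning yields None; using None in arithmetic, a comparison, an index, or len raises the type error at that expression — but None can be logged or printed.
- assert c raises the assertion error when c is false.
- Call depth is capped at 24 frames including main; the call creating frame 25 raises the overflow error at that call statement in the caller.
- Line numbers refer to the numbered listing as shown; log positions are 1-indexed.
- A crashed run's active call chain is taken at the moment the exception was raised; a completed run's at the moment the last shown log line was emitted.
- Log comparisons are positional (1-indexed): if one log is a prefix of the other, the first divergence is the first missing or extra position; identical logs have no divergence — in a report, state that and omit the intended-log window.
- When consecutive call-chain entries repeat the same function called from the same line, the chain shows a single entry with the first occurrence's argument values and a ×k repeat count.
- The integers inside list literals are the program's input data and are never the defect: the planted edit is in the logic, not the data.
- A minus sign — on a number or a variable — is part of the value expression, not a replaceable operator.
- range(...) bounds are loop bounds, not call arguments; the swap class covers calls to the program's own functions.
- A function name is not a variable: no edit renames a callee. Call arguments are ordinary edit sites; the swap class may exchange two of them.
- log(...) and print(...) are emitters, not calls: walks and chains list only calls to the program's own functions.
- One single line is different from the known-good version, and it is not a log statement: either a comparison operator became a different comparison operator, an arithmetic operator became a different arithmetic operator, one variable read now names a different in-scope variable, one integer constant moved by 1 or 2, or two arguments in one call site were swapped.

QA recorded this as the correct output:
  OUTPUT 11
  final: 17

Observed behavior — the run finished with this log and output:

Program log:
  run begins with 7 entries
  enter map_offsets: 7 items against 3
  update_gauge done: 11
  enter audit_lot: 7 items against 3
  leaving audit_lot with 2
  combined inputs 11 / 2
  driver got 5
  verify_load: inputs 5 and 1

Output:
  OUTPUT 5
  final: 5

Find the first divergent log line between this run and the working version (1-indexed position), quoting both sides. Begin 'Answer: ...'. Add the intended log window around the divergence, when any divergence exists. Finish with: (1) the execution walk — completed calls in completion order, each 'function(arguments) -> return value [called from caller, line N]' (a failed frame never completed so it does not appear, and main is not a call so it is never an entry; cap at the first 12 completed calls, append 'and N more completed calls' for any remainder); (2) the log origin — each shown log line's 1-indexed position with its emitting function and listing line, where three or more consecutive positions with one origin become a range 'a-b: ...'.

Answer: position 3; shown 'update_gauge done: 11' vs intended 'update_gauge done: 34'.
Intended log window:
  1: run begins with 7 entries
  2: enter map_offsets: 7 items against 3
  3: update_gauge done: 34
  4: enter audit_lot: 7 items against 3
Execution walk:
  update_gauge([2, 3, 10, 10, 1, 3, 5]) -> 11  [called from map_offsets, line 28]
  audit_lot([2, 3, 10, 10, 1, 3, 5], 3) -> 2  [called from map_offsets, line 29]
  map_offsets([2, 3, 10, 10, 1, 3, 5], 3) -> 5  [called from main, line 47]
  verify_load(5, 1) -> 5  [called from main, line 49]
Log origin:
  1: emitted by main (line 46)
  2: emitted by map_offsets (line 27)
  3: emitted by update_gauge (line 5)
  4: emitted by audit_lot (line 9)
  5: emitted by audit_lot (line 14)
  6: emitted by map_offsets (line 30)
  7: emitted by main (line 48)
  8: emitted by verify_load (line 35)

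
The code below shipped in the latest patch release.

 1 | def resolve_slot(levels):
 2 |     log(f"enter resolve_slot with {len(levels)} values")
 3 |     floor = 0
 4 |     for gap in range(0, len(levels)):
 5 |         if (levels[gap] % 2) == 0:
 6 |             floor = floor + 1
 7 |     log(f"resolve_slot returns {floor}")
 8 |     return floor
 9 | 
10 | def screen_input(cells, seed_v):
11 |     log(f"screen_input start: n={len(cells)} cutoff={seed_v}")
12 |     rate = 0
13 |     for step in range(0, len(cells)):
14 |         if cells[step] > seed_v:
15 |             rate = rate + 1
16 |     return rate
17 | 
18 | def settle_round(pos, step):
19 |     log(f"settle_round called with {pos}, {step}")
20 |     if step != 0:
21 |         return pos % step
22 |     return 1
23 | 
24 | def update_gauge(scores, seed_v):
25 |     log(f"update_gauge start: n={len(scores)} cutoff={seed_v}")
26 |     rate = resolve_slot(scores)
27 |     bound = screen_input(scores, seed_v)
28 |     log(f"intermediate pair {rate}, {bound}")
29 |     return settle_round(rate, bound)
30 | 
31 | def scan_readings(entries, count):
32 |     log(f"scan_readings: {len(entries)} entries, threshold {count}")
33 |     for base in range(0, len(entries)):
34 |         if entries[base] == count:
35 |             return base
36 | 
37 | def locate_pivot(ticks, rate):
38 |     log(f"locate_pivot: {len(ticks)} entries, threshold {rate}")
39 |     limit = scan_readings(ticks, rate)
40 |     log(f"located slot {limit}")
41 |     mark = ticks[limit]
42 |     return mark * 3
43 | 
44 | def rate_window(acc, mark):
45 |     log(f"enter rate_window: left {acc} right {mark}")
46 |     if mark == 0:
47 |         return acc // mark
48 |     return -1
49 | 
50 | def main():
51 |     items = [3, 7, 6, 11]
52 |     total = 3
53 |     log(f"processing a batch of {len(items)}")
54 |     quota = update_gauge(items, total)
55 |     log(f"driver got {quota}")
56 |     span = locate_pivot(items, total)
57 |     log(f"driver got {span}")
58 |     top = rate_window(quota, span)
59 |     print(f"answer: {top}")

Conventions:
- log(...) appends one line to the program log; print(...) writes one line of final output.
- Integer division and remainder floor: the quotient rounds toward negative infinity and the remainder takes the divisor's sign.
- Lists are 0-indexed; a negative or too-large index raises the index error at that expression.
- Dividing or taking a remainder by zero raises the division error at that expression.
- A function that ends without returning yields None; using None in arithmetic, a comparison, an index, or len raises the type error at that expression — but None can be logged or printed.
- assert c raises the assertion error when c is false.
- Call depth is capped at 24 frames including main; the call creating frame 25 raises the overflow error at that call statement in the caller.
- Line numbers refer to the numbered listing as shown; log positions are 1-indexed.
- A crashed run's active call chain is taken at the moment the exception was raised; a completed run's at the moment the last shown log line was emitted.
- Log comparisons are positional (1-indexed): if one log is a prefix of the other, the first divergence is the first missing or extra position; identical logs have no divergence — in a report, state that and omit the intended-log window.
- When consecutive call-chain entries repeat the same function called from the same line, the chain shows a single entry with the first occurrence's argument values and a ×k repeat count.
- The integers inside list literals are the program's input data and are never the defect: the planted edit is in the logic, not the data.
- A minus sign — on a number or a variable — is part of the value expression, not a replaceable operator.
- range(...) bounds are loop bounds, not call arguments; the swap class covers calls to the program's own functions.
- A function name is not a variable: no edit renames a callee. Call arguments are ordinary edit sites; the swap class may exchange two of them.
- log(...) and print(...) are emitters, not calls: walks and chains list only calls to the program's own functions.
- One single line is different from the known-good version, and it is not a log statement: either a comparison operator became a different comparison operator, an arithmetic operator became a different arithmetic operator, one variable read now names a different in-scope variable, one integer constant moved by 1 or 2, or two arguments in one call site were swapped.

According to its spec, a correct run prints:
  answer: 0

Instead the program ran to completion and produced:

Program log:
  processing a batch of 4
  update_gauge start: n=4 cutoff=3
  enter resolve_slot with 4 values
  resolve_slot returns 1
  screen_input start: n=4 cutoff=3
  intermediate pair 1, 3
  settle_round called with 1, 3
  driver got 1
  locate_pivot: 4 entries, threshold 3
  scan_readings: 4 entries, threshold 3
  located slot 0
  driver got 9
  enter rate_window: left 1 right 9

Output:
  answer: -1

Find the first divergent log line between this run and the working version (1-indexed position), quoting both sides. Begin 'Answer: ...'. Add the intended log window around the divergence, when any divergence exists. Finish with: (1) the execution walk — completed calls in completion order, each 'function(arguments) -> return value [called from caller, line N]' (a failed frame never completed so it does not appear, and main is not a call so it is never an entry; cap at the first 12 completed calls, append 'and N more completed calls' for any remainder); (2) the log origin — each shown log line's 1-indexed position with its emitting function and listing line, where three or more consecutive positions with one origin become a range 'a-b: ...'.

Answer: none — the logs agree in full.
Execution walk:
  resolve_slot([3, 7, 6, 11]) -> 1  [called from update_gauge, line 26]
  screen_input([3, 7, 6, 11], 3) -> 3  [called from update_gauge, line 27]
  settle_round(1, 3) -> 1  [called from update_gauge, line 29]
  update_gauge([3, 7, 6, 11], 3) -> 1  [called from main, line 54]
  scan_readings([3, 7, 6, 11], 3) -> 0  [called from locate_pivot, line 39]
  locate_pivot([3, 7, 6, 11], 3) -> 9  [called from main, line 56]
  rate_window(1, 9) -> -1  [called from main, line 58]
Origin of each log line:
  1: emitted by main (line 53)
  2: emitted by update_gauge (line 25)
  3: emitted by resolve_slot (line 2)
  4: emitted by resolve_slot (line 7)
  5: emitted by screen_input (line 11)
  6: emitted by update_gauge (line 28)
  7: emitted by settle_round (line 19)
  8: emitted by main (line 55)
  9: emitted by locate_pivot (line 38)
  10: emitted by scan_readings (line 32)
  11: emitted by locate_pivot (line 40)
  12: emitted by main (line 57)
  13: emitted by rate_window (line 45)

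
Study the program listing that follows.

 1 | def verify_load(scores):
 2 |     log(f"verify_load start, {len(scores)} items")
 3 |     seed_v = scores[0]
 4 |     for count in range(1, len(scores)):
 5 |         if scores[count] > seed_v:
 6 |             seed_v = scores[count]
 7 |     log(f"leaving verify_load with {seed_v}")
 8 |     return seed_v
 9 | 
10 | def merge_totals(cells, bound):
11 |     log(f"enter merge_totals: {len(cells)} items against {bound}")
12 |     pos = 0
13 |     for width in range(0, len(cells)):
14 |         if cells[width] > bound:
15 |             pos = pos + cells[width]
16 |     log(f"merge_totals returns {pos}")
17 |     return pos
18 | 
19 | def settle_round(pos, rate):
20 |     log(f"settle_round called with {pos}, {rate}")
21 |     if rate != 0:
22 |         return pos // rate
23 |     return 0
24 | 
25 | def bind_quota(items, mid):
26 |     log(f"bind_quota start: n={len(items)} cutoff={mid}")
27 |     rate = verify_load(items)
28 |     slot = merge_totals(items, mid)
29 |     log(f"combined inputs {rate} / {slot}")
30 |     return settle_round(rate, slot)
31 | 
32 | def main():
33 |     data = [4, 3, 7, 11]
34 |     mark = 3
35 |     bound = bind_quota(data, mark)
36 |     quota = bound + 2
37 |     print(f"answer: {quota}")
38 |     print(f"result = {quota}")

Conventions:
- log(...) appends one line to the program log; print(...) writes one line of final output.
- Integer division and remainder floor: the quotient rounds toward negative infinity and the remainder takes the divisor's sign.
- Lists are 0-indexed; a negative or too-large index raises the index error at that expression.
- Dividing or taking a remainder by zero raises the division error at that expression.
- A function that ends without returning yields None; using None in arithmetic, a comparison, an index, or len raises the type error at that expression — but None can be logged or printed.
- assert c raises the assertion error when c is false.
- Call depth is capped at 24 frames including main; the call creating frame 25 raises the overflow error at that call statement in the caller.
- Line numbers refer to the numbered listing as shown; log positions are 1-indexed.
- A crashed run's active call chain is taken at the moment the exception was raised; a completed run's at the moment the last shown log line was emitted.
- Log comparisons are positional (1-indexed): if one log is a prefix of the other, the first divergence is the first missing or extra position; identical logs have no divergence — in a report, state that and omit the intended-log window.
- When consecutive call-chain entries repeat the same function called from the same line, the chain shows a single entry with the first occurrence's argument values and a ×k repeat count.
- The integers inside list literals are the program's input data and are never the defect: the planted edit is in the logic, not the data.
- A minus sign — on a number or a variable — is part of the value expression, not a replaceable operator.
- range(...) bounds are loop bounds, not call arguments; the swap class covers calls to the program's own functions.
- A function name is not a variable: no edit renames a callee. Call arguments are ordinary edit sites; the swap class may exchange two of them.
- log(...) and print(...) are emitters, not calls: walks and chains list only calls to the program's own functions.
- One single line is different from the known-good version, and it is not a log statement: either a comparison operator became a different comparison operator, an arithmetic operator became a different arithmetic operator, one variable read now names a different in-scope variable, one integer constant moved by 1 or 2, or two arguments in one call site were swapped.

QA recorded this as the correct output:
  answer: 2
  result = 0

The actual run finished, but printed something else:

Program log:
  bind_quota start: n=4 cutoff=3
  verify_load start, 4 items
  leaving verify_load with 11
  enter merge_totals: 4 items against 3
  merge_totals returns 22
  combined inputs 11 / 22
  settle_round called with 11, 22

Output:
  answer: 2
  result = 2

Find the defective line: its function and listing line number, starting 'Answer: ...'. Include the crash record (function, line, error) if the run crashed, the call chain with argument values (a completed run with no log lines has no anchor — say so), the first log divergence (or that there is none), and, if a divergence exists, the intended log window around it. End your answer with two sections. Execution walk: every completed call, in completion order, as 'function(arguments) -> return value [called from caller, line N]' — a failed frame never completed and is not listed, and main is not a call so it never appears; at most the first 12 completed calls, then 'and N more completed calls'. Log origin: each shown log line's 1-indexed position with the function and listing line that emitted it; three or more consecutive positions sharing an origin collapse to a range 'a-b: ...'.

Answer: the defect is in main at line 38.
Core observation: The logs agree in full; only the final output differs.
Call chain: main -> bind_quota([4, 3, 7, 11], 3) (called at line 35) -> settle_round(11, 22) (called at line 30).
First divergence: none — the logs agree in full.
Execution walk:
  verify_load([4, 3, 7, 11]) -> 11  [called from bind_quota, line 27]
  merge_totals([4, 3, 7, 11], 3) -> 22  [called from bind_quota, line 28]
  settle_round(11, 22) -> 0  [called from bind_quota, line 30]
  bind_quota([4, 3, 7, 11], 3) -> 0  [called from main, line 35]
Log line origins:
  1: from bind_quota, line 26
  2: from verify_load, line 2
  3: from verify_load, line 7
  4: from merge_totals, line 11
  5: from merge_totals, line 16
  6: from bind_quota, line 29
  7: from settle_round, line 20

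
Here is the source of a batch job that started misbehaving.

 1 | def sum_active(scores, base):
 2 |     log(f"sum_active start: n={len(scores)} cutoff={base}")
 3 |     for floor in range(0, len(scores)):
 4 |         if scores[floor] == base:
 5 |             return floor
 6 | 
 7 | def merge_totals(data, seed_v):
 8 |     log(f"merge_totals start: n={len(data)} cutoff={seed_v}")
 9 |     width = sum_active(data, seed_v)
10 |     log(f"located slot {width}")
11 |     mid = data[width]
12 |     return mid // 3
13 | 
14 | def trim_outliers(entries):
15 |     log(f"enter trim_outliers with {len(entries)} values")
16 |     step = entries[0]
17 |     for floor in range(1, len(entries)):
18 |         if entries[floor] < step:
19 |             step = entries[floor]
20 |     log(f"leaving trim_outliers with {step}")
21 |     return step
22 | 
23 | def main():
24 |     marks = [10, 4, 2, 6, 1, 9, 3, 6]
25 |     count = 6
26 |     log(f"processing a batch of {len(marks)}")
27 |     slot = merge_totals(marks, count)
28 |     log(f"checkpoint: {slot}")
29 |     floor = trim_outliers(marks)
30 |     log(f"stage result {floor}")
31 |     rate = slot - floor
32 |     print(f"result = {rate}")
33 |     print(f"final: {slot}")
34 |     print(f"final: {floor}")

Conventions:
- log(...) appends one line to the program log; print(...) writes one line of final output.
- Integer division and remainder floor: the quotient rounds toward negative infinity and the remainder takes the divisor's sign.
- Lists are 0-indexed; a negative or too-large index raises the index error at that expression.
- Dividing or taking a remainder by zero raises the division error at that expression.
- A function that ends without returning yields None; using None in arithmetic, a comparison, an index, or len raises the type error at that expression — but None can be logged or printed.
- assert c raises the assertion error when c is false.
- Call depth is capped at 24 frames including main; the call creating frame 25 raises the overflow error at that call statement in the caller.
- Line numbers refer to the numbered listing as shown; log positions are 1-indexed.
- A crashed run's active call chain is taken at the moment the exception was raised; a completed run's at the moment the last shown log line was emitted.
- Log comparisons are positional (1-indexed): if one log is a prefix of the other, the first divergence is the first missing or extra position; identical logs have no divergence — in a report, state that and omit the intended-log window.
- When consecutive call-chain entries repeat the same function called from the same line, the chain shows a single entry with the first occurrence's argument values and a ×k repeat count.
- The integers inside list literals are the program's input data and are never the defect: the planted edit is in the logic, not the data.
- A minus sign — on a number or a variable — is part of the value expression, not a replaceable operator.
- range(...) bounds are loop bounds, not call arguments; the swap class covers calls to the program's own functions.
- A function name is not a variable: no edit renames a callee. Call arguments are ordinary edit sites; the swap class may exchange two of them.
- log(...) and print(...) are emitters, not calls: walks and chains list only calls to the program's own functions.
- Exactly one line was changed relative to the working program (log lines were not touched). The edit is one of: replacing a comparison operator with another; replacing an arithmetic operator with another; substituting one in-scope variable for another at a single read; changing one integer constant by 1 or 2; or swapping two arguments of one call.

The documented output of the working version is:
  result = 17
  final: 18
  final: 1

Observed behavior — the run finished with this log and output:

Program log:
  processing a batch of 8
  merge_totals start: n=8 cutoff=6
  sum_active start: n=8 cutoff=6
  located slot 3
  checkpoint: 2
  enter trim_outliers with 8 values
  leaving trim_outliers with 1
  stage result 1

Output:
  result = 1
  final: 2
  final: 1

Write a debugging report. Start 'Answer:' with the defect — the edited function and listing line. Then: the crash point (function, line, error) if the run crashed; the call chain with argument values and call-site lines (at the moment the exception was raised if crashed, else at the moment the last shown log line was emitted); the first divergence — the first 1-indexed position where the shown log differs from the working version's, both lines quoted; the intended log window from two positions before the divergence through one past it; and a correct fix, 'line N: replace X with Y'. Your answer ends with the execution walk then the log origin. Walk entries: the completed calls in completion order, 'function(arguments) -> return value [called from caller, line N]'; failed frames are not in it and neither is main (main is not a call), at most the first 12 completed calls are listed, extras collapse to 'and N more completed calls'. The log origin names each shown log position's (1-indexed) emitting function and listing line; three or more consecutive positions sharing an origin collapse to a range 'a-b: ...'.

Answer: the defect is in merge_totals at line 12.
The tell: Everything matches until log position 5, which reads 'checkpoint: 2' in place of 'checkpoint: 18'.
Call chain: main.
First divergence: position 5 — shown 'checkpoint: 2', intended 'checkpoint: 18'.
Intended log window:
  3: sum_active start: n=8 cutoff=6
  4: located slot 3
  5: checkpoint: 18
  6: enter trim_outliers with 8 values
Execution walk:
  sum_active([10, 4, 2, 6, 1, 9, 3, 6], 6) -> 3  [called from merge_totals, line 9]
  merge_totals([10, 4, 2, 6, 1, 9, 3, 6], 6) -> 2  [called from main, line 27]
  trim_outliers([10, 4, 2, 6, 1, 9, 3, 6]) -> 1  [called from main, line 29]
Log origin:
  1: from main, line 26
  2: from merge_totals, line 8
  3: from sum_active, line 2
  4: from merge_totals, line 10
  5: from main, line 28
  6: from trim_outliers, line 15
  7: from trim_outliers, line 20
  8: from main, line 30
A correct fix: line 12: replace `//` with `*`.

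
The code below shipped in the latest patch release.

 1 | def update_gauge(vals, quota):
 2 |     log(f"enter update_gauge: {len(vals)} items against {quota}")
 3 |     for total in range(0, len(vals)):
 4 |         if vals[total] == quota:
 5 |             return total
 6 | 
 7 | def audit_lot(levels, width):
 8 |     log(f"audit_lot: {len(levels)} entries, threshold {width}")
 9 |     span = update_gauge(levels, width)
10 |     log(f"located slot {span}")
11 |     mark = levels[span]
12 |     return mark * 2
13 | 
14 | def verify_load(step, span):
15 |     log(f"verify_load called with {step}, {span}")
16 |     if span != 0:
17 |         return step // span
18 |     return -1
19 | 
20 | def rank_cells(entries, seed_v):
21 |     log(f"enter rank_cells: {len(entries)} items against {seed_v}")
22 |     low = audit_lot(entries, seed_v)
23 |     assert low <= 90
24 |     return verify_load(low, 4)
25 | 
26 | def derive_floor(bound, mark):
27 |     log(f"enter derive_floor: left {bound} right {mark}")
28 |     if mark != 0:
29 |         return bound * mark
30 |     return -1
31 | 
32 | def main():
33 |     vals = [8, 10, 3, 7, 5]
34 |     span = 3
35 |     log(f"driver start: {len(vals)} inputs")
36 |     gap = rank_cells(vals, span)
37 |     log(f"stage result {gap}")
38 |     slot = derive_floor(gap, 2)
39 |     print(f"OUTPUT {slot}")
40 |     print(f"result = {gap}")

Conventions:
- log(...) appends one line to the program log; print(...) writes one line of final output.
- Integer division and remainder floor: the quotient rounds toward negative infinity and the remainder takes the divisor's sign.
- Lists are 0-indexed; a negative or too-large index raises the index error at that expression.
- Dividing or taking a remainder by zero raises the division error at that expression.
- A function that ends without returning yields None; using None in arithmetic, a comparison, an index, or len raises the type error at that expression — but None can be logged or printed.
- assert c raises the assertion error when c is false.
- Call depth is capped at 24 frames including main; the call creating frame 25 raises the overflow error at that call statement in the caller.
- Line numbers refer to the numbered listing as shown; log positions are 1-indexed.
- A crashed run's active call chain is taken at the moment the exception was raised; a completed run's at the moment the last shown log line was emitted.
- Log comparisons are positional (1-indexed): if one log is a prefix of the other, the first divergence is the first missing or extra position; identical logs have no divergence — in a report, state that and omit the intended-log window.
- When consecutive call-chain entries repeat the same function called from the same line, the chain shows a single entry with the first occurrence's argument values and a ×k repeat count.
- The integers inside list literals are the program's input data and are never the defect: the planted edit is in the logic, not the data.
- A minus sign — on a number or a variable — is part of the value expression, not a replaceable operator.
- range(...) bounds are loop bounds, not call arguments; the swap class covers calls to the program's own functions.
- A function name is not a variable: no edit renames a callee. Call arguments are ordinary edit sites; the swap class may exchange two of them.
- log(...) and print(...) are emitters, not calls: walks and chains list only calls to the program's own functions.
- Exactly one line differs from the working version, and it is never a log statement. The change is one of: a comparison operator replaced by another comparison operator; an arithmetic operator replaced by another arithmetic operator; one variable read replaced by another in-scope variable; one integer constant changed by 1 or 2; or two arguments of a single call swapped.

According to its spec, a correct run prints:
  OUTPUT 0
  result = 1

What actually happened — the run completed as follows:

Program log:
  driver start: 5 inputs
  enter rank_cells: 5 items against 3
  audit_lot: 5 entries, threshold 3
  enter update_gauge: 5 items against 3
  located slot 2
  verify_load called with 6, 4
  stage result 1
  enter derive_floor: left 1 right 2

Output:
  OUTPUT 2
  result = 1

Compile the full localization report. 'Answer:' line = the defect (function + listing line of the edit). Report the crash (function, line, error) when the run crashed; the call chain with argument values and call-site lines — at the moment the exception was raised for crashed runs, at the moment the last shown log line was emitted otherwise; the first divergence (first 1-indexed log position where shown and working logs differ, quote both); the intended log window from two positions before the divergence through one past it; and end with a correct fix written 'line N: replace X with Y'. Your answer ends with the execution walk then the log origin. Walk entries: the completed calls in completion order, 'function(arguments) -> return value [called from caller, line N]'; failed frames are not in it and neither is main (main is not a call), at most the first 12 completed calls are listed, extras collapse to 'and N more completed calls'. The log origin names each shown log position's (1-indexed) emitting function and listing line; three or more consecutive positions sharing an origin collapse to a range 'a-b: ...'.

Answer: the defect is in derive_floor at line 29.
Key observation: The logs agree in full; only the final output differs.
Call chain: main -> derive_floor(1, 2) (called at line 38).
First divergence: there is none — every log position agrees.
Execution walk:
  update_gauge([8, 10, 3, 7, 5], 3) -> 2  [called from audit_lot, line 9]
  audit_lot([8, 10, 3, 7, 5], 3) -> 6  [called from rank_cells, line 22]
  verify_load(6, 4) -> 1  [called from rank_cells, line 24]
  rank_cells([8, 10, 3, 7, 5], 3) -> 1  [called from main, line 36]
  derive_floor(1, 2) -> 2  [called from main, line 38]
Log origin:
  1: logged in main at line 35
  2: logged in rank_cells at line 21
  3: logged in audit_lot at line 8
  4: logged in update_gauge at line 2
  5: logged in audit_lot at line 10
  6: logged in verify_load at line 15
  7: logged in main at line 37
  8: logged in derive_floor at line 27
A correct fix: line 29: replace `*` with `//`.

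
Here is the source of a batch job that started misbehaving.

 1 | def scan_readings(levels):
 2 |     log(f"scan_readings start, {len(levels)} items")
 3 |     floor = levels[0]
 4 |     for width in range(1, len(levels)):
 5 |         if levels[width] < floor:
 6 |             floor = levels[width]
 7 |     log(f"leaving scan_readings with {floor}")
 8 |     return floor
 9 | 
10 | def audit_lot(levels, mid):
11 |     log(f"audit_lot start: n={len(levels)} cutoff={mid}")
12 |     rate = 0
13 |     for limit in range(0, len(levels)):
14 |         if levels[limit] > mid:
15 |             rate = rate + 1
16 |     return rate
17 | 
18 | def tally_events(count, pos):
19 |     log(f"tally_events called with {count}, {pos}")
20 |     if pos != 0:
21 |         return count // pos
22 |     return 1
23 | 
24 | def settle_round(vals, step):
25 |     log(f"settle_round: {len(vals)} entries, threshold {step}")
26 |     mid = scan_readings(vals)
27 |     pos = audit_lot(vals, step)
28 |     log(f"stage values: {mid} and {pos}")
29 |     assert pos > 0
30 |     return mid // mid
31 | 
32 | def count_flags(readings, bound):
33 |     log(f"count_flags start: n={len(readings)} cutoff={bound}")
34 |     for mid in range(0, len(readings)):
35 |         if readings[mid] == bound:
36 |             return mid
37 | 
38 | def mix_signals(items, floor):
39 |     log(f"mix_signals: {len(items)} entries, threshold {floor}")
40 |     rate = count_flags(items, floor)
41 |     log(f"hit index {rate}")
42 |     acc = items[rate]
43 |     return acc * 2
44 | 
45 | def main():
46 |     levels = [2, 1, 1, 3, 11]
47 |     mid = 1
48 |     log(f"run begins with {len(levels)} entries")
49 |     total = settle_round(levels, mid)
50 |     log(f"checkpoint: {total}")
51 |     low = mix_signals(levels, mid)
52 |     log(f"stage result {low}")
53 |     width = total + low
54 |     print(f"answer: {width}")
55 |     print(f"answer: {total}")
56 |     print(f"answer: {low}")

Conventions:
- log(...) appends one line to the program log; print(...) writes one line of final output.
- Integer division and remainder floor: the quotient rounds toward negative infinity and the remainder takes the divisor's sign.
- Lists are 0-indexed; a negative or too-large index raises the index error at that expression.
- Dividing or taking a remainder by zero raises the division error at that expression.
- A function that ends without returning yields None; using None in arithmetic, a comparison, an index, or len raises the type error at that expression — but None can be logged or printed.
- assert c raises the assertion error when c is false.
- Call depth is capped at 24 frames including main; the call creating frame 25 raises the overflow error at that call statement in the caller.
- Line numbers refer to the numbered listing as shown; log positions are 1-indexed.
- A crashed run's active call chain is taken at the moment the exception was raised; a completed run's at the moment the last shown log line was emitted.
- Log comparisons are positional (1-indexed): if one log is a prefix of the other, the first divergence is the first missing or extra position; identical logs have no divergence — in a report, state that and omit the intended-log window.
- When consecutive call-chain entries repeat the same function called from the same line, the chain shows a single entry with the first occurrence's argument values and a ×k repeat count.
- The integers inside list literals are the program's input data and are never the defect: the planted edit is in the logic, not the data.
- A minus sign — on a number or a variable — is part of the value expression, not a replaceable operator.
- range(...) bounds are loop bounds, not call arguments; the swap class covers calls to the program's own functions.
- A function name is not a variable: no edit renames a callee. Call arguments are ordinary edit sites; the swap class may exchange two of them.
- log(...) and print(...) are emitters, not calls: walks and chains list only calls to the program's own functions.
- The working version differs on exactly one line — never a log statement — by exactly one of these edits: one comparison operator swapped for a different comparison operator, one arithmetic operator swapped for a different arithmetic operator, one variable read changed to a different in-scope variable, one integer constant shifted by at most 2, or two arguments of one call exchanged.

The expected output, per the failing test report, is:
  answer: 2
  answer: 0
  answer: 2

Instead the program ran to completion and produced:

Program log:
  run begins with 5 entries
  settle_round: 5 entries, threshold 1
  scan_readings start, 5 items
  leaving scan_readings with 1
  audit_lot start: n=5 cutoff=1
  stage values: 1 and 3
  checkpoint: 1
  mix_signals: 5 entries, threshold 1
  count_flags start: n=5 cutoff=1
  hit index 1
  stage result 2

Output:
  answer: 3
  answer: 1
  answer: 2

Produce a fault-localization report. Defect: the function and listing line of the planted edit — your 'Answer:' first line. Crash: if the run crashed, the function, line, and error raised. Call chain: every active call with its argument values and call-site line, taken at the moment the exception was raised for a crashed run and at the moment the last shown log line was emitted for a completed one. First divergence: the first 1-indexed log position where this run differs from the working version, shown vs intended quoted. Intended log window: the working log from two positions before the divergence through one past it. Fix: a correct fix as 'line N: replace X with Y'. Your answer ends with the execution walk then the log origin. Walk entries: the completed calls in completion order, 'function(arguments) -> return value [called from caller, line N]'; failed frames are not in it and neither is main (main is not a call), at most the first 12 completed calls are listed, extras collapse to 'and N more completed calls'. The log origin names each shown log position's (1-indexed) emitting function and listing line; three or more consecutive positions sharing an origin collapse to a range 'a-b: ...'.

Answer: the defect is in settle_round at line 30.
The tell: At log position 7 the runs split — shown 'checkpoint: 1', but the working version logs 'checkpoint: 0'.
Call chain: main.
First divergence: position 7; shown 'checkpoint: 1' vs intended 'checkpoint: 0'.
Intended log window:
  5: audit_lot start: n=5 cutoff=1
  6: stage values: 1 and 3
  7: checkpoint: 0
  8: mix_signals: 5 entries, threshold 1
Execution walk:
  scan_readings([2, 1, 1, 3, 11]) -> 1  [called from settle_round, line 26]
  audit_lot([2, 1, 1, 3, 11], 1) -> 3  [called from settle_round, line 27]
  settle_round([2, 1, 1, 3, 11], 1) -> 1  [called from main, line 49]
  count_flags([2, 1, 1, 3, 11], 1) -> 1  [called from mix_signals, line 40]
  mix_signals([2, 1, 1, 3, 11], 1) -> 2  [called from main, line 51]
Log origins:
  1: logged in main at line 48
  2: logged in settle_round at line 25
  3: logged in scan_readings at line 2
  4: logged in scan_readings at line 7
  5: logged in audit_lot at line 11
  6: logged in settle_round at line 28
  7: logged in main at line 50
  8: logged in mix_signals at line 39
  9: logged in count_flags at line 33
  10: logged in mix_signals at line 41
  11: logged in main at line 52
A correct fix: line 30: replace `mid // mid` with `mid // pos`.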